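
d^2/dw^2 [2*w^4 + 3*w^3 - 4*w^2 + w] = 24*w^2 + 18*w - 8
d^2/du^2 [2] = 0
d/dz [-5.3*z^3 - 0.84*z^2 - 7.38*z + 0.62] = -15.9*z^2 - 1.68*z - 7.38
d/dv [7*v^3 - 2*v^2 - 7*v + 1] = 21*v^2 - 4*v - 7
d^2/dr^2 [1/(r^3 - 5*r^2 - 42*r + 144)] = 2*((5 - 3*r)*(r^3 - 5*r^2 - 42*r + 144) + (-3*r^2 + 10*r + 42)^2)/(r^3 - 5*r^2 - 42*r + 144)^3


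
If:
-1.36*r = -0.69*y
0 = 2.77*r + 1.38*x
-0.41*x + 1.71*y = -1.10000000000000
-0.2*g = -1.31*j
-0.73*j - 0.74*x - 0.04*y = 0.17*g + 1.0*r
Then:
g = -0.38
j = -0.06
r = -0.26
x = 0.53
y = -0.52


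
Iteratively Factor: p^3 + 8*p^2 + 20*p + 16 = (p + 4)*(p^2 + 4*p + 4) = (p + 2)*(p + 4)*(p + 2)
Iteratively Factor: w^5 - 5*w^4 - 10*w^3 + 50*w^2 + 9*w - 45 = (w - 1)*(w^4 - 4*w^3 - 14*w^2 + 36*w + 45) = (w - 3)*(w - 1)*(w^3 - w^2 - 17*w - 15) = (w - 5)*(w - 3)*(w - 1)*(w^2 + 4*w + 3) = (w - 5)*(w - 3)*(w - 1)*(w + 1)*(w + 3)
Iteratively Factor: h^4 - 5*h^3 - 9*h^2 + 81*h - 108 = (h - 3)*(h^3 - 2*h^2 - 15*h + 36) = (h - 3)*(h + 4)*(h^2 - 6*h + 9) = (h - 3)^2*(h + 4)*(h - 3)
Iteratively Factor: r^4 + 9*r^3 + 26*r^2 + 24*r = (r)*(r^3 + 9*r^2 + 26*r + 24) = r*(r + 2)*(r^2 + 7*r + 12) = r*(r + 2)*(r + 3)*(r + 4)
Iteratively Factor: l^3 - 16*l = (l - 4)*(l^2 + 4*l) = l*(l - 4)*(l + 4)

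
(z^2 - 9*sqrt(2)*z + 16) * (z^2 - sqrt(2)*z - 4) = z^4 - 10*sqrt(2)*z^3 + 30*z^2 + 20*sqrt(2)*z - 64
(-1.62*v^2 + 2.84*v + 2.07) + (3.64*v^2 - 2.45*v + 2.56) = 2.02*v^2 + 0.39*v + 4.63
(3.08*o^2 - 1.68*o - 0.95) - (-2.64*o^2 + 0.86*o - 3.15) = 5.72*o^2 - 2.54*o + 2.2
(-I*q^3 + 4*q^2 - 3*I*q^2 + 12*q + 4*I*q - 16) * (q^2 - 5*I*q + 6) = -I*q^5 - q^4 - 3*I*q^4 - 3*q^3 - 22*I*q^3 + 28*q^2 - 78*I*q^2 + 72*q + 104*I*q - 96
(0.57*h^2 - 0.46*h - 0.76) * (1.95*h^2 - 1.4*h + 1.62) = 1.1115*h^4 - 1.695*h^3 + 0.0854*h^2 + 0.3188*h - 1.2312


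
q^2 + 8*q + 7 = (q + 1)*(q + 7)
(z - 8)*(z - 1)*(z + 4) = z^3 - 5*z^2 - 28*z + 32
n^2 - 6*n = n*(n - 6)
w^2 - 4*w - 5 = (w - 5)*(w + 1)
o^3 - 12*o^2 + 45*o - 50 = (o - 5)^2*(o - 2)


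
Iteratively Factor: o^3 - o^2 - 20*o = (o + 4)*(o^2 - 5*o) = o*(o + 4)*(o - 5)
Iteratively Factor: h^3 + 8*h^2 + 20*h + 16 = (h + 2)*(h^2 + 6*h + 8) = (h + 2)^2*(h + 4)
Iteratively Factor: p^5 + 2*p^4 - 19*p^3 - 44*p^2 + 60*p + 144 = (p + 2)*(p^4 - 19*p^2 - 6*p + 72) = (p + 2)*(p + 3)*(p^3 - 3*p^2 - 10*p + 24) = (p - 4)*(p + 2)*(p + 3)*(p^2 + p - 6) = (p - 4)*(p + 2)*(p + 3)^2*(p - 2)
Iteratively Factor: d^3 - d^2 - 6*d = (d + 2)*(d^2 - 3*d) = (d - 3)*(d + 2)*(d)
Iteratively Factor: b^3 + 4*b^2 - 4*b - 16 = (b + 4)*(b^2 - 4) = (b - 2)*(b + 4)*(b + 2)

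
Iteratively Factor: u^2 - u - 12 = (u + 3)*(u - 4)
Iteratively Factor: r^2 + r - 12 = (r + 4)*(r - 3)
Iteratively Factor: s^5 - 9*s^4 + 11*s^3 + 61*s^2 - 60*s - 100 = (s + 1)*(s^4 - 10*s^3 + 21*s^2 + 40*s - 100) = (s - 5)*(s + 1)*(s^3 - 5*s^2 - 4*s + 20) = (s - 5)*(s - 2)*(s + 1)*(s^2 - 3*s - 10) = (s - 5)*(s - 2)*(s + 1)*(s + 2)*(s - 5)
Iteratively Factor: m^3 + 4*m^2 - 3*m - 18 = (m - 2)*(m^2 + 6*m + 9) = (m - 2)*(m + 3)*(m + 3)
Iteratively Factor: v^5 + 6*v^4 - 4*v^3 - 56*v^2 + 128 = (v + 4)*(v^4 + 2*v^3 - 12*v^2 - 8*v + 32) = (v + 4)^2*(v^3 - 2*v^2 - 4*v + 8) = (v + 2)*(v + 4)^2*(v^2 - 4*v + 4) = (v - 2)*(v + 2)*(v + 4)^2*(v - 2)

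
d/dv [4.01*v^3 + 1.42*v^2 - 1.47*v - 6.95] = 12.03*v^2 + 2.84*v - 1.47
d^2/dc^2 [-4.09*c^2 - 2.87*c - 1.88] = -8.18000000000000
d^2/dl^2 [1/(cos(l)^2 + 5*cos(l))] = (-(1 - cos(2*l))^2 + 75*cos(l)/4 - 27*cos(2*l)/2 - 15*cos(3*l)/4 + 81/2)/((cos(l) + 5)^3*cos(l)^3)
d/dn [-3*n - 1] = -3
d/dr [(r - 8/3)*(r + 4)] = 2*r + 4/3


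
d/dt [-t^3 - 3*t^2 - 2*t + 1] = -3*t^2 - 6*t - 2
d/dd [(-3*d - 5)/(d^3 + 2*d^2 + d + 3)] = (-3*d^3 - 6*d^2 - 3*d + (3*d + 5)*(3*d^2 + 4*d + 1) - 9)/(d^3 + 2*d^2 + d + 3)^2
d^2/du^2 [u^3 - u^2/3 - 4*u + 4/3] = 6*u - 2/3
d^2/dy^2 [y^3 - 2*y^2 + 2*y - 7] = 6*y - 4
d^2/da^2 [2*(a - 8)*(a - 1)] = 4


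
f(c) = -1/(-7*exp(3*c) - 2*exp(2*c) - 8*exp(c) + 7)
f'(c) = -(21*exp(3*c) + 4*exp(2*c) + 8*exp(c))/(-7*exp(3*c) - 2*exp(2*c) - 8*exp(c) + 7)^2 = (-21*exp(2*c) - 4*exp(c) - 8)*exp(c)/(7*exp(3*c) + 2*exp(2*c) + 8*exp(c) - 7)^2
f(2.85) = 0.00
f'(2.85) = -0.00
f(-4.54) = -0.14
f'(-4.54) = -0.00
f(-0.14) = 0.16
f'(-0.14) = -0.65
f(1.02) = 0.01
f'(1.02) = -0.02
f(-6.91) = -0.14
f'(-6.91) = -0.00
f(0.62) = 0.02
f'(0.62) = -0.05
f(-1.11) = -0.26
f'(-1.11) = -0.25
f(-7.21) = -0.14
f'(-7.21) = -0.00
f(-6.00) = -0.14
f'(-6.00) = 0.00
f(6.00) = 0.00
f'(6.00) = 0.00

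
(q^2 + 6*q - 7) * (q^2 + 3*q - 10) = q^4 + 9*q^3 + q^2 - 81*q + 70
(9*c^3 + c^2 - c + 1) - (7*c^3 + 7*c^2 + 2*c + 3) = 2*c^3 - 6*c^2 - 3*c - 2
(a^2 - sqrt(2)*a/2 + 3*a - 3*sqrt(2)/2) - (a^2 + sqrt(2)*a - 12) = -3*sqrt(2)*a/2 + 3*a - 3*sqrt(2)/2 + 12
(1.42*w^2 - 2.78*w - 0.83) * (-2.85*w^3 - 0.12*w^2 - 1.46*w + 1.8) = -4.047*w^5 + 7.7526*w^4 + 0.6259*w^3 + 6.7144*w^2 - 3.7922*w - 1.494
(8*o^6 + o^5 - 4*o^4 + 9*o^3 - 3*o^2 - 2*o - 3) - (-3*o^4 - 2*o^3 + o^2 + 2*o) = 8*o^6 + o^5 - o^4 + 11*o^3 - 4*o^2 - 4*o - 3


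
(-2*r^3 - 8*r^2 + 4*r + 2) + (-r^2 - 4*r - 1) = -2*r^3 - 9*r^2 + 1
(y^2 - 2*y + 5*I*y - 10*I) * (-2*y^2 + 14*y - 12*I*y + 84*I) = -2*y^4 + 18*y^3 - 22*I*y^3 + 32*y^2 + 198*I*y^2 - 540*y - 308*I*y + 840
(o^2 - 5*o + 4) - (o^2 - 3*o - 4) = 8 - 2*o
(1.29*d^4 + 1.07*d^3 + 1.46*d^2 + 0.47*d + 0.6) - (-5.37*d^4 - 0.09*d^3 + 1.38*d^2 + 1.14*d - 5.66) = 6.66*d^4 + 1.16*d^3 + 0.0800000000000001*d^2 - 0.67*d + 6.26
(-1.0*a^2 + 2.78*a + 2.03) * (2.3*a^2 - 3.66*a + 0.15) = -2.3*a^4 + 10.054*a^3 - 5.6558*a^2 - 7.0128*a + 0.3045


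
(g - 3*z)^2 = g^2 - 6*g*z + 9*z^2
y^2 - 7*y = y*(y - 7)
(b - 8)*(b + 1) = b^2 - 7*b - 8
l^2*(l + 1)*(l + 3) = l^4 + 4*l^3 + 3*l^2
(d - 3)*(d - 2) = d^2 - 5*d + 6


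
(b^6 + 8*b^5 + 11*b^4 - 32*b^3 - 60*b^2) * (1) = b^6 + 8*b^5 + 11*b^4 - 32*b^3 - 60*b^2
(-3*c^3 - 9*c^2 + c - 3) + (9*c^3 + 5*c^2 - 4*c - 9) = 6*c^3 - 4*c^2 - 3*c - 12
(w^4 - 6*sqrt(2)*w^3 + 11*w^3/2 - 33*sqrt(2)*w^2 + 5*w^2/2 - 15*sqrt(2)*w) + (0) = w^4 - 6*sqrt(2)*w^3 + 11*w^3/2 - 33*sqrt(2)*w^2 + 5*w^2/2 - 15*sqrt(2)*w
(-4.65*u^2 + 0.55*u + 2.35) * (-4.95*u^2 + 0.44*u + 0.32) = 23.0175*u^4 - 4.7685*u^3 - 12.8785*u^2 + 1.21*u + 0.752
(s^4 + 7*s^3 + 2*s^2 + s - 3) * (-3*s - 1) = -3*s^5 - 22*s^4 - 13*s^3 - 5*s^2 + 8*s + 3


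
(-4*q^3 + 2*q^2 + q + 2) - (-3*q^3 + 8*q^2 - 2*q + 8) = -q^3 - 6*q^2 + 3*q - 6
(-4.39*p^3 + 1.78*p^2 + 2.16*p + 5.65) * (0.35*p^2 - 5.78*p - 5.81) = -1.5365*p^5 + 25.9972*p^4 + 15.9735*p^3 - 20.8491*p^2 - 45.2066*p - 32.8265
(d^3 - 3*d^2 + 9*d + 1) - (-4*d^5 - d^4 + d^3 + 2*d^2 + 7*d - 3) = 4*d^5 + d^4 - 5*d^2 + 2*d + 4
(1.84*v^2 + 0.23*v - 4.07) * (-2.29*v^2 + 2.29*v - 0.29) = -4.2136*v^4 + 3.6869*v^3 + 9.3134*v^2 - 9.387*v + 1.1803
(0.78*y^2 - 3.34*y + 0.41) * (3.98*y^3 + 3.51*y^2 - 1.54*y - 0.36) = 3.1044*y^5 - 10.5554*y^4 - 11.2928*y^3 + 6.3019*y^2 + 0.571*y - 0.1476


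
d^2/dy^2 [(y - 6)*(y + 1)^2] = 6*y - 8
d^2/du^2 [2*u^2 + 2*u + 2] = 4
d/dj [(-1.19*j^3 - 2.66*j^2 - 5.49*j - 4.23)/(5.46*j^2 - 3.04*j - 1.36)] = (-6.4974*j^4 + 7.2352*j^3 + 42.917*j^2 + 53.4268*j - 5.3928)/(29.8116*j^4 - 33.1968*j^3 - 5.6096*j^2 + 8.2688*j + 1.8496)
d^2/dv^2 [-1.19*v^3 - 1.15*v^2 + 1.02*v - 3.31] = -7.14*v - 2.3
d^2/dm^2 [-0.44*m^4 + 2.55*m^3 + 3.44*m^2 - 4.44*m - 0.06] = -5.28*m^2 + 15.3*m + 6.88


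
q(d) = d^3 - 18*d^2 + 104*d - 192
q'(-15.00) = 1319.00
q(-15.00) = -9177.00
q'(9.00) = 23.00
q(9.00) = 15.00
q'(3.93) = 8.85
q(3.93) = -0.59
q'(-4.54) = 329.27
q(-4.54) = -1128.75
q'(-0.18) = 110.58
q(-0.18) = -211.31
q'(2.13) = 40.93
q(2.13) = -42.48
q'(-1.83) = 179.93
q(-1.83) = -448.73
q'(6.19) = -3.89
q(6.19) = -0.75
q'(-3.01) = 239.54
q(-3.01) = -695.39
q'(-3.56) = 270.18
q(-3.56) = -835.48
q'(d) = 3*d^2 - 36*d + 104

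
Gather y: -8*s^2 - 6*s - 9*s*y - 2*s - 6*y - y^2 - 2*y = -8*s^2 - 8*s - y^2 + y*(-9*s - 8)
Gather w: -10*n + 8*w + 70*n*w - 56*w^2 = -10*n - 56*w^2 + w*(70*n + 8)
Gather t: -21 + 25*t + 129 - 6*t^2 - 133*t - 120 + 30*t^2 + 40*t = 24*t^2 - 68*t - 12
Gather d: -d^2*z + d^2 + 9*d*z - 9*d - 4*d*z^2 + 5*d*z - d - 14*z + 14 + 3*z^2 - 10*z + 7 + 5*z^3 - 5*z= d^2*(1 - z) + d*(-4*z^2 + 14*z - 10) + 5*z^3 + 3*z^2 - 29*z + 21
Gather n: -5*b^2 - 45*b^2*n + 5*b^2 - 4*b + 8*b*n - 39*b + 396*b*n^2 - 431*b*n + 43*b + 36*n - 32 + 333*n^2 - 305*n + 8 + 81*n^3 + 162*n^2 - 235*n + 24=81*n^3 + n^2*(396*b + 495) + n*(-45*b^2 - 423*b - 504)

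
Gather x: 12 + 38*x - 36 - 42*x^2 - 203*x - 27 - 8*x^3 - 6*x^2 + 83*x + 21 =-8*x^3 - 48*x^2 - 82*x - 30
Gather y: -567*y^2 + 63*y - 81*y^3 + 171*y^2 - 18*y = -81*y^3 - 396*y^2 + 45*y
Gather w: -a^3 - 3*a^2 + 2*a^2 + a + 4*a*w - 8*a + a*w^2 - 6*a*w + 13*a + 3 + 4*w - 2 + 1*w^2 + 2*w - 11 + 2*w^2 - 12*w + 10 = -a^3 - a^2 + 6*a + w^2*(a + 3) + w*(-2*a - 6)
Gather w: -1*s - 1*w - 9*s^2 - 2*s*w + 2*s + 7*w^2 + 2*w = -9*s^2 + s + 7*w^2 + w*(1 - 2*s)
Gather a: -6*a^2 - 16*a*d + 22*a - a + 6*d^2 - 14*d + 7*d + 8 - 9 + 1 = -6*a^2 + a*(21 - 16*d) + 6*d^2 - 7*d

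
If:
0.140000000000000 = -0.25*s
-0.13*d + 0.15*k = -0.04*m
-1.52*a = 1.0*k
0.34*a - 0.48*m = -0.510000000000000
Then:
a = 1.41176470588235*m - 1.5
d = 2.63076923076923 - 2.1683257918552*m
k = 2.28 - 2.14588235294118*m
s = -0.56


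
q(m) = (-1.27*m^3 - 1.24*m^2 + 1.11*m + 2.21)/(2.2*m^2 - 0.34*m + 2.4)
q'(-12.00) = -0.58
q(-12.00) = 6.20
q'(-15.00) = -0.58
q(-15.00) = 7.95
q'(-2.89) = -0.55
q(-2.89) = 0.89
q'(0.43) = -0.77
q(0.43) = 0.89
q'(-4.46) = -0.59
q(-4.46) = 1.79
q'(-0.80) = 0.43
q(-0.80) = 0.29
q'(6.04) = -0.62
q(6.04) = -3.92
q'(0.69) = -1.27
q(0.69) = 0.61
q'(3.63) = -0.71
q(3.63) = -2.35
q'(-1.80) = -0.38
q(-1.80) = 0.36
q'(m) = (0.34 - 4.4*m)*(-1.27*m^3 - 1.24*m^2 + 1.11*m + 2.21)/(2.2*m^2 - 0.34*m + 2.4)^2 + (-3.81*m^2 - 2.48*m + 1.11)/(2.2*m^2 - 0.34*m + 2.4) = (-2.794*m^4 + 0.8636*m^3 - 11.1644*m^2 - 15.676*m + 3.4154)/(4.84*m^4 - 1.496*m^3 + 10.6756*m^2 - 1.632*m + 5.76)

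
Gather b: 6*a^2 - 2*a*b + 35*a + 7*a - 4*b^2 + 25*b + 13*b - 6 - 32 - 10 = 6*a^2 + 42*a - 4*b^2 + b*(38 - 2*a) - 48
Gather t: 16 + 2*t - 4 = 2*t + 12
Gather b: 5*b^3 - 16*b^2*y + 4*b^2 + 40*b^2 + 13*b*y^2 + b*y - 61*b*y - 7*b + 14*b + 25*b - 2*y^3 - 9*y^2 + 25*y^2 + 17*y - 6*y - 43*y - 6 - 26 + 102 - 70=5*b^3 + b^2*(44 - 16*y) + b*(13*y^2 - 60*y + 32) - 2*y^3 + 16*y^2 - 32*y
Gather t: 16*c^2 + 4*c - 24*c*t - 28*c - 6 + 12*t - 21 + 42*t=16*c^2 - 24*c + t*(54 - 24*c) - 27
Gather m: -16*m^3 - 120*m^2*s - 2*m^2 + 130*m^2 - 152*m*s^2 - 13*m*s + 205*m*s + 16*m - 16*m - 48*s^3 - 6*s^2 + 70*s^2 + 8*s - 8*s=-16*m^3 + m^2*(128 - 120*s) + m*(-152*s^2 + 192*s) - 48*s^3 + 64*s^2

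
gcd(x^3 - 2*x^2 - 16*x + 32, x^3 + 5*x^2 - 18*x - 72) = x - 4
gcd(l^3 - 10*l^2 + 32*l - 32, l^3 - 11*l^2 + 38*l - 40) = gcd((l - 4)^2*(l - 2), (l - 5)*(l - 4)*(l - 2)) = l^2 - 6*l + 8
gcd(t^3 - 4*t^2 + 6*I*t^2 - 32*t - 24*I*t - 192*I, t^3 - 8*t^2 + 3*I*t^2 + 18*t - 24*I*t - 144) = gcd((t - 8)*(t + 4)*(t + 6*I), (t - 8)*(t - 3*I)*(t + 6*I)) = t^2 + t*(-8 + 6*I) - 48*I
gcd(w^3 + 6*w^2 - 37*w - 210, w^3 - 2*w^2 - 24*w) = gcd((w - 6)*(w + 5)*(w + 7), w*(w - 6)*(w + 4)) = w - 6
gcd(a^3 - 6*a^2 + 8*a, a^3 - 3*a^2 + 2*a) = a^2 - 2*a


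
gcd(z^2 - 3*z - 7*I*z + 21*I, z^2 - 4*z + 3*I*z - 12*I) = 1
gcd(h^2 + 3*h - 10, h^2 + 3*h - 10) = h^2 + 3*h - 10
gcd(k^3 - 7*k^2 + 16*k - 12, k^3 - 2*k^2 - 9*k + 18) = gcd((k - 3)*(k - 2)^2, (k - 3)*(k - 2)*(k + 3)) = k^2 - 5*k + 6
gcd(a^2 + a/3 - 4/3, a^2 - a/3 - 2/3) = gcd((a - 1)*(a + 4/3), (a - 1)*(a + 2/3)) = a - 1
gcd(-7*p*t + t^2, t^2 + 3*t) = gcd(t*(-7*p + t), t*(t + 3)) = t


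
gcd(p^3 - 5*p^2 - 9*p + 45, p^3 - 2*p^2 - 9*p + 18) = p^2 - 9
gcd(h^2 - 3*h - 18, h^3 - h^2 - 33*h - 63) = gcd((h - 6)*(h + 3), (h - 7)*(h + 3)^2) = h + 3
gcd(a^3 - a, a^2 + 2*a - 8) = 1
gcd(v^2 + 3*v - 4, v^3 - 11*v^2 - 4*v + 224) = v + 4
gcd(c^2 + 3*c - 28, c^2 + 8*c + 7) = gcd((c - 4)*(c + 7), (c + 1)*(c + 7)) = c + 7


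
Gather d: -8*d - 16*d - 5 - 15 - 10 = -24*d - 30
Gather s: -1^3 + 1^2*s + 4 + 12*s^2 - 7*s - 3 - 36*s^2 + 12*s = -24*s^2 + 6*s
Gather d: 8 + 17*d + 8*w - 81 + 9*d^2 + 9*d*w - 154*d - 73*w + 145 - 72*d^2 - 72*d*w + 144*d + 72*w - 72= -63*d^2 + d*(7 - 63*w) + 7*w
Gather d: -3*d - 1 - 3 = -3*d - 4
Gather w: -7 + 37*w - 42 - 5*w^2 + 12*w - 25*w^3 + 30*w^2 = -25*w^3 + 25*w^2 + 49*w - 49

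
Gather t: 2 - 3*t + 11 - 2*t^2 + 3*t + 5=18 - 2*t^2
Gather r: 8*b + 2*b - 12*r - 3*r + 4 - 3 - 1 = 10*b - 15*r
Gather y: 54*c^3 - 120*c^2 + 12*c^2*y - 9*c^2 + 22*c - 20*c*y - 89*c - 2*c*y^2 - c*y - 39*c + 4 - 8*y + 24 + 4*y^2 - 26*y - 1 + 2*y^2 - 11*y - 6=54*c^3 - 129*c^2 - 106*c + y^2*(6 - 2*c) + y*(12*c^2 - 21*c - 45) + 21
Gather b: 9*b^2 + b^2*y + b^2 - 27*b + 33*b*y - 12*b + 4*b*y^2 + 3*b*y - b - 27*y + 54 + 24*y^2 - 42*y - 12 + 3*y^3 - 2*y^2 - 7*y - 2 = b^2*(y + 10) + b*(4*y^2 + 36*y - 40) + 3*y^3 + 22*y^2 - 76*y + 40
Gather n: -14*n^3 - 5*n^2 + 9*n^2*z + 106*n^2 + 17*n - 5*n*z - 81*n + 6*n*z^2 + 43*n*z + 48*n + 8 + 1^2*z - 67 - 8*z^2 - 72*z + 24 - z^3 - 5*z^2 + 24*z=-14*n^3 + n^2*(9*z + 101) + n*(6*z^2 + 38*z - 16) - z^3 - 13*z^2 - 47*z - 35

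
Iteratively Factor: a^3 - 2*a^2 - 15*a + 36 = (a - 3)*(a^2 + a - 12) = (a - 3)*(a + 4)*(a - 3)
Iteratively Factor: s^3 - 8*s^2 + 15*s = (s - 5)*(s^2 - 3*s) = (s - 5)*(s - 3)*(s)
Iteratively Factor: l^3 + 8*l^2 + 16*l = (l)*(l^2 + 8*l + 16) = l*(l + 4)*(l + 4)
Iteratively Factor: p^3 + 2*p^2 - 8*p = (p + 4)*(p^2 - 2*p) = (p - 2)*(p + 4)*(p)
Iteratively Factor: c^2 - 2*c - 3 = (c + 1)*(c - 3)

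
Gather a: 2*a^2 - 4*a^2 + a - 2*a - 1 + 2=-2*a^2 - a + 1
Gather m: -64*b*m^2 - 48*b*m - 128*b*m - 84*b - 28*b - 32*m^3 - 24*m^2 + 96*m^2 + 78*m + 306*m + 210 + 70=-112*b - 32*m^3 + m^2*(72 - 64*b) + m*(384 - 176*b) + 280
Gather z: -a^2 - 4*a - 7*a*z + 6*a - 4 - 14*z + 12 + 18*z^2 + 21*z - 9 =-a^2 + 2*a + 18*z^2 + z*(7 - 7*a) - 1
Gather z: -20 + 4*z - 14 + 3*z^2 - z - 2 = 3*z^2 + 3*z - 36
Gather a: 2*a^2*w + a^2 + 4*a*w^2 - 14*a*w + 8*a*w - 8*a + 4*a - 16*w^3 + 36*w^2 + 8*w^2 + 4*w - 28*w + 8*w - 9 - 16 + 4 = a^2*(2*w + 1) + a*(4*w^2 - 6*w - 4) - 16*w^3 + 44*w^2 - 16*w - 21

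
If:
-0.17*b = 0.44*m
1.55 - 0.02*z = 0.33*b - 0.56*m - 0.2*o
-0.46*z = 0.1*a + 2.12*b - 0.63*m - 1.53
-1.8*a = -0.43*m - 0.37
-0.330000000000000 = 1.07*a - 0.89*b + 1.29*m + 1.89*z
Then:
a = 0.15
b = 0.61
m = -0.23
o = -6.08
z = 0.19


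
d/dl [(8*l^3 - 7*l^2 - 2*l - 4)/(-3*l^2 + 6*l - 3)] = 2*(-4*l^3 + 12*l^2 - 8*l - 5)/(3*(l^3 - 3*l^2 + 3*l - 1))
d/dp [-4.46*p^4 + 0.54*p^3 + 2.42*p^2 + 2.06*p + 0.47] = -17.84*p^3 + 1.62*p^2 + 4.84*p + 2.06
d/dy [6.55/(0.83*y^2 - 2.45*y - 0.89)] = (16.0475 - 10.873*y)/(-0.83*y^2 + 2.45*y + 0.89)^2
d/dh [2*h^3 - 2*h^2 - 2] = 2*h*(3*h - 2)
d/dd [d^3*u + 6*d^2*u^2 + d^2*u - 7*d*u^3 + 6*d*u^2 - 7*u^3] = u*(3*d^2 + 12*d*u + 2*d - 7*u^2 + 6*u)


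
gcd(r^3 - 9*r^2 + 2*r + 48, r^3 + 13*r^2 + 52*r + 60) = r + 2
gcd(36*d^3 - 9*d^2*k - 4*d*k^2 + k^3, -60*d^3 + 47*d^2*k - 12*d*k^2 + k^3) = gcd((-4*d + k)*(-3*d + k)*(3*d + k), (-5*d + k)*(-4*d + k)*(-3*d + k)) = 12*d^2 - 7*d*k + k^2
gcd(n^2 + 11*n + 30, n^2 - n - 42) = n + 6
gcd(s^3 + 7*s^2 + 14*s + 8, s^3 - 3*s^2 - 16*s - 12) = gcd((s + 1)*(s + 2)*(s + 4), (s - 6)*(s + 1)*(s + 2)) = s^2 + 3*s + 2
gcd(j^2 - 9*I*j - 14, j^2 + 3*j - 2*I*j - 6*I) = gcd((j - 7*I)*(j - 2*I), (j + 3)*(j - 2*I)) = j - 2*I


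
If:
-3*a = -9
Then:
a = 3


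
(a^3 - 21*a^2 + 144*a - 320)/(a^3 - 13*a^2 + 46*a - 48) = (a^2 - 13*a + 40)/(a^2 - 5*a + 6)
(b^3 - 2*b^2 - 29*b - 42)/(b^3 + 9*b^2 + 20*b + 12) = (b^2 - 4*b - 21)/(b^2 + 7*b + 6)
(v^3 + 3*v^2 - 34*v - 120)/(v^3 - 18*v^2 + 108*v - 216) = (v^2 + 9*v + 20)/(v^2 - 12*v + 36)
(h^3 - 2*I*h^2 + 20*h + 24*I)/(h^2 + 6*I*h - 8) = (h^2 - 4*I*h + 12)/(h + 4*I)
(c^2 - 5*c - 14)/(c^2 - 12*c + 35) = (c + 2)/(c - 5)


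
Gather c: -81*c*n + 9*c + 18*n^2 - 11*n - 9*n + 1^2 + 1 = c*(9 - 81*n) + 18*n^2 - 20*n + 2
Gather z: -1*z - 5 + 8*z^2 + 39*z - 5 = 8*z^2 + 38*z - 10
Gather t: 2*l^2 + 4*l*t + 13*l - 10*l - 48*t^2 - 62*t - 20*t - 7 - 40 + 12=2*l^2 + 3*l - 48*t^2 + t*(4*l - 82) - 35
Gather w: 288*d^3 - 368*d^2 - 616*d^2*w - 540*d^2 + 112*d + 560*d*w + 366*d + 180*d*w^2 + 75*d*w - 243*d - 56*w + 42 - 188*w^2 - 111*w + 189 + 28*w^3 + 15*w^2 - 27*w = 288*d^3 - 908*d^2 + 235*d + 28*w^3 + w^2*(180*d - 173) + w*(-616*d^2 + 635*d - 194) + 231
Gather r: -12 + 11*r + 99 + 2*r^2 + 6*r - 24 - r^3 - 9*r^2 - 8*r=-r^3 - 7*r^2 + 9*r + 63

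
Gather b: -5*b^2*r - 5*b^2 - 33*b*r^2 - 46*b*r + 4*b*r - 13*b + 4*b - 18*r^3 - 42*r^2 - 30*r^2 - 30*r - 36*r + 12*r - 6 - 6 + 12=b^2*(-5*r - 5) + b*(-33*r^2 - 42*r - 9) - 18*r^3 - 72*r^2 - 54*r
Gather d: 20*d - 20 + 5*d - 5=25*d - 25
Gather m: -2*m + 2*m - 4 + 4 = 0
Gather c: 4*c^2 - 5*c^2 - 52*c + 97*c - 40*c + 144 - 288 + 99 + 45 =-c^2 + 5*c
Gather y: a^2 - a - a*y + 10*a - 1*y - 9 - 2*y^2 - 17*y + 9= a^2 + 9*a - 2*y^2 + y*(-a - 18)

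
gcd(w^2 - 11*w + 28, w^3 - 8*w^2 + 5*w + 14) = w - 7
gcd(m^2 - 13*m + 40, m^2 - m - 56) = m - 8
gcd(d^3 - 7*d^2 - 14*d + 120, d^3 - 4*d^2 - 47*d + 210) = d^2 - 11*d + 30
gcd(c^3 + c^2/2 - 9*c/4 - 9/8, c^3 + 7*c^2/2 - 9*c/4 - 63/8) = c^2 - 9/4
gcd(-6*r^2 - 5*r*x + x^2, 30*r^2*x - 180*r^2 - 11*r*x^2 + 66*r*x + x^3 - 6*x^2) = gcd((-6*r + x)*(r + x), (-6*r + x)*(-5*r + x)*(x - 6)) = -6*r + x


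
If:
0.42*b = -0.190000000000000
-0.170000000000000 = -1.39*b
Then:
No Solution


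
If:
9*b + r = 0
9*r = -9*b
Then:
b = 0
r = 0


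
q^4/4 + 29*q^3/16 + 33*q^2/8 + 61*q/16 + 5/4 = (q/4 + 1/4)*(q + 1)*(q + 5/4)*(q + 4)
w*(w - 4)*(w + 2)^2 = w^4 - 12*w^2 - 16*w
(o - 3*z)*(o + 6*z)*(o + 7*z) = o^3 + 10*o^2*z + 3*o*z^2 - 126*z^3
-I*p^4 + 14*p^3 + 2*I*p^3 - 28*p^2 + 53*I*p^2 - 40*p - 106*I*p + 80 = (p - 2)*(p + 5*I)*(p + 8*I)*(-I*p + 1)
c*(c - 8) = c^2 - 8*c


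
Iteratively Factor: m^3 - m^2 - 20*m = (m + 4)*(m^2 - 5*m) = (m - 5)*(m + 4)*(m)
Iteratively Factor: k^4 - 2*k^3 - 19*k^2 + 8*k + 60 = (k + 2)*(k^3 - 4*k^2 - 11*k + 30) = (k + 2)*(k + 3)*(k^2 - 7*k + 10) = (k - 2)*(k + 2)*(k + 3)*(k - 5)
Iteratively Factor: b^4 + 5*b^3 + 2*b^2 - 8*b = (b)*(b^3 + 5*b^2 + 2*b - 8) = b*(b + 4)*(b^2 + b - 2) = b*(b + 2)*(b + 4)*(b - 1)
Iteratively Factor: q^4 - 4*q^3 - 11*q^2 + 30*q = (q + 3)*(q^3 - 7*q^2 + 10*q) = (q - 5)*(q + 3)*(q^2 - 2*q) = (q - 5)*(q - 2)*(q + 3)*(q)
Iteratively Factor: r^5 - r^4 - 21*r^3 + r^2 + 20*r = (r)*(r^4 - r^3 - 21*r^2 + r + 20) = r*(r - 1)*(r^3 - 21*r - 20) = r*(r - 1)*(r + 4)*(r^2 - 4*r - 5) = r*(r - 1)*(r + 1)*(r + 4)*(r - 5)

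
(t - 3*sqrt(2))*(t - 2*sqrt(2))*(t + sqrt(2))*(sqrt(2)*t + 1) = sqrt(2)*t^4 - 7*t^3 - 2*sqrt(2)*t^2 + 26*t + 12*sqrt(2)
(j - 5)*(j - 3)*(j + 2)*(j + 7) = j^4 + j^3 - 43*j^2 + 23*j + 210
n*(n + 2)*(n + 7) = n^3 + 9*n^2 + 14*n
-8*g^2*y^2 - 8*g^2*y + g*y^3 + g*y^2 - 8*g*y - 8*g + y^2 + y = (-8*g + y)*(y + 1)*(g*y + 1)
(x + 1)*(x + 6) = x^2 + 7*x + 6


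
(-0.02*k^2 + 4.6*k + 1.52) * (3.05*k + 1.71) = -0.061*k^3 + 13.9958*k^2 + 12.502*k + 2.5992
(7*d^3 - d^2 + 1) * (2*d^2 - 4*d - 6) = 14*d^5 - 30*d^4 - 38*d^3 + 8*d^2 - 4*d - 6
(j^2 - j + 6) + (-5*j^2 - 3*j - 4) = -4*j^2 - 4*j + 2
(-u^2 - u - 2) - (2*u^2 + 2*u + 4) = -3*u^2 - 3*u - 6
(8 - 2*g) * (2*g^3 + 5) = -4*g^4 + 16*g^3 - 10*g + 40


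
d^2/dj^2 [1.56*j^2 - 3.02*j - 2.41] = 3.12000000000000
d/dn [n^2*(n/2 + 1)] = n*(3*n + 4)/2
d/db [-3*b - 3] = -3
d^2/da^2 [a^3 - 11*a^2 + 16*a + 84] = 6*a - 22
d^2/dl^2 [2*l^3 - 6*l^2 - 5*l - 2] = 12*l - 12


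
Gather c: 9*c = 9*c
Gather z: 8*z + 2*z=10*z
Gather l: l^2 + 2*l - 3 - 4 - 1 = l^2 + 2*l - 8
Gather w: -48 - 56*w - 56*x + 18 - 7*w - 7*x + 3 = -63*w - 63*x - 27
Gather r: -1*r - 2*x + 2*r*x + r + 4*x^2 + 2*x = 2*r*x + 4*x^2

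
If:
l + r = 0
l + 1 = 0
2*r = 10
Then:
No Solution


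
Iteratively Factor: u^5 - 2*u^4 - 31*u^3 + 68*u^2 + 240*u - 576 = (u - 4)*(u^4 + 2*u^3 - 23*u^2 - 24*u + 144) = (u - 4)*(u - 3)*(u^3 + 5*u^2 - 8*u - 48) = (u - 4)*(u - 3)^2*(u^2 + 8*u + 16) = (u - 4)*(u - 3)^2*(u + 4)*(u + 4)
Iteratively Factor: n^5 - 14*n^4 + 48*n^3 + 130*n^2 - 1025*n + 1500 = (n - 5)*(n^4 - 9*n^3 + 3*n^2 + 145*n - 300) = (n - 5)^2*(n^3 - 4*n^2 - 17*n + 60) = (n - 5)^3*(n^2 + n - 12) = (n - 5)^3*(n - 3)*(n + 4)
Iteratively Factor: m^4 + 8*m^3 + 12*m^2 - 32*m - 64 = (m - 2)*(m^3 + 10*m^2 + 32*m + 32) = (m - 2)*(m + 4)*(m^2 + 6*m + 8) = (m - 2)*(m + 2)*(m + 4)*(m + 4)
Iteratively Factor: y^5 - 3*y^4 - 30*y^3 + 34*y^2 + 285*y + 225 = (y - 5)*(y^4 + 2*y^3 - 20*y^2 - 66*y - 45) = (y - 5)*(y + 3)*(y^3 - y^2 - 17*y - 15) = (y - 5)^2*(y + 3)*(y^2 + 4*y + 3) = (y - 5)^2*(y + 1)*(y + 3)*(y + 3)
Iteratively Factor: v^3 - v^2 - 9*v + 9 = (v + 3)*(v^2 - 4*v + 3) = (v - 1)*(v + 3)*(v - 3)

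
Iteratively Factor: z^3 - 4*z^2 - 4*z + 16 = (z - 4)*(z^2 - 4) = (z - 4)*(z + 2)*(z - 2)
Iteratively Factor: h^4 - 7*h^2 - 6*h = (h + 1)*(h^3 - h^2 - 6*h) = h*(h + 1)*(h^2 - h - 6) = h*(h - 3)*(h + 1)*(h + 2)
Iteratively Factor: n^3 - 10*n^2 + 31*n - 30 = (n - 2)*(n^2 - 8*n + 15) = (n - 5)*(n - 2)*(n - 3)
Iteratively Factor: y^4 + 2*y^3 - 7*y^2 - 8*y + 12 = (y + 2)*(y^3 - 7*y + 6) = (y - 1)*(y + 2)*(y^2 + y - 6) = (y - 2)*(y - 1)*(y + 2)*(y + 3)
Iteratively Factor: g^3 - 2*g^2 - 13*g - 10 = (g + 1)*(g^2 - 3*g - 10) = (g - 5)*(g + 1)*(g + 2)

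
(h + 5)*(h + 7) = h^2 + 12*h + 35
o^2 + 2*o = o*(o + 2)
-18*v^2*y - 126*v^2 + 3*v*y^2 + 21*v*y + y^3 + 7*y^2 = (-3*v + y)*(6*v + y)*(y + 7)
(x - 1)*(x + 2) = x^2 + x - 2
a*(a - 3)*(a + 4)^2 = a^4 + 5*a^3 - 8*a^2 - 48*a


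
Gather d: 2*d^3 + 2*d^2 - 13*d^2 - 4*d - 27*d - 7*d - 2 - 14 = 2*d^3 - 11*d^2 - 38*d - 16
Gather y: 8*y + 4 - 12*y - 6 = -4*y - 2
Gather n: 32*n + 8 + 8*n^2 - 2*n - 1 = 8*n^2 + 30*n + 7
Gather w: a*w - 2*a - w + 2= -2*a + w*(a - 1) + 2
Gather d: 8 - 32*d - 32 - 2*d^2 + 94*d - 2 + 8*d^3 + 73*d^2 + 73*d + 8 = 8*d^3 + 71*d^2 + 135*d - 18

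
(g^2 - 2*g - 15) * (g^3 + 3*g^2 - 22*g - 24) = g^5 + g^4 - 43*g^3 - 25*g^2 + 378*g + 360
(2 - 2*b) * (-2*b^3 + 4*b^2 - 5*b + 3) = 4*b^4 - 12*b^3 + 18*b^2 - 16*b + 6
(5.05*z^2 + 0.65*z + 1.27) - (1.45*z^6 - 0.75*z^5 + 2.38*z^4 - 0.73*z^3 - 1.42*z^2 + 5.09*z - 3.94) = -1.45*z^6 + 0.75*z^5 - 2.38*z^4 + 0.73*z^3 + 6.47*z^2 - 4.44*z + 5.21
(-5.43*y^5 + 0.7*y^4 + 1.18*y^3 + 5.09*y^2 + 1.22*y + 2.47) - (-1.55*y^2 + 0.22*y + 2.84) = -5.43*y^5 + 0.7*y^4 + 1.18*y^3 + 6.64*y^2 + 1.0*y - 0.37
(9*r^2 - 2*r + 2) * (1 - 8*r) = -72*r^3 + 25*r^2 - 18*r + 2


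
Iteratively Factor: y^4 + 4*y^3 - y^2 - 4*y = (y + 4)*(y^3 - y) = (y - 1)*(y + 4)*(y^2 + y) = y*(y - 1)*(y + 4)*(y + 1)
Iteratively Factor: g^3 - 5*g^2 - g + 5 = (g - 5)*(g^2 - 1) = (g - 5)*(g + 1)*(g - 1)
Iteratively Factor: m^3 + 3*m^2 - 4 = (m - 1)*(m^2 + 4*m + 4) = (m - 1)*(m + 2)*(m + 2)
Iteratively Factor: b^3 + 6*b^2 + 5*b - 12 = (b - 1)*(b^2 + 7*b + 12) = (b - 1)*(b + 4)*(b + 3)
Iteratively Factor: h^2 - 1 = (h + 1)*(h - 1)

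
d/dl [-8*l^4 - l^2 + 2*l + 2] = -32*l^3 - 2*l + 2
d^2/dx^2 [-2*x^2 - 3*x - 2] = -4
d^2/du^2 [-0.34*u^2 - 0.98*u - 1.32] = -0.680000000000000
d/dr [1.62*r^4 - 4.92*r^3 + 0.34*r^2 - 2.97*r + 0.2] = 6.48*r^3 - 14.76*r^2 + 0.68*r - 2.97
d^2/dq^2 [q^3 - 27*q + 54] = 6*q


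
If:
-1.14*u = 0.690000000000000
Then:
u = -0.61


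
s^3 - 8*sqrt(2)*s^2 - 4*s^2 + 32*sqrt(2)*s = s*(s - 4)*(s - 8*sqrt(2))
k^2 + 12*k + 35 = (k + 5)*(k + 7)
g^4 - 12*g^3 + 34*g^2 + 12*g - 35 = (g - 7)*(g - 5)*(g - 1)*(g + 1)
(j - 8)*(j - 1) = j^2 - 9*j + 8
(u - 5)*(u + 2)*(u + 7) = u^3 + 4*u^2 - 31*u - 70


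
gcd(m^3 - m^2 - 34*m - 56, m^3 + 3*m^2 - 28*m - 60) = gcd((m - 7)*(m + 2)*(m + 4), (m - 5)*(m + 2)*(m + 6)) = m + 2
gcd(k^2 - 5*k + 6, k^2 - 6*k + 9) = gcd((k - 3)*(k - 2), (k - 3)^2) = k - 3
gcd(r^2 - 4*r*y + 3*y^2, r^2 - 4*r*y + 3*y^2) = r^2 - 4*r*y + 3*y^2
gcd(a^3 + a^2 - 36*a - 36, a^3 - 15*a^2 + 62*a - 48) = a - 6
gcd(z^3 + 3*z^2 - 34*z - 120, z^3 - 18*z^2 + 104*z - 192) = z - 6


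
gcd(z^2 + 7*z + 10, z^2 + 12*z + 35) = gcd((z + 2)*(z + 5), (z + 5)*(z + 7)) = z + 5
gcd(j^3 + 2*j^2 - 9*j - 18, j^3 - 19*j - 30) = j^2 + 5*j + 6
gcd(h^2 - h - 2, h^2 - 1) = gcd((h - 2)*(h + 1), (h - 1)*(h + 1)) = h + 1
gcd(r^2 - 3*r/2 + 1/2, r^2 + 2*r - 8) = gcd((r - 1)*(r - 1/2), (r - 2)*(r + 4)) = 1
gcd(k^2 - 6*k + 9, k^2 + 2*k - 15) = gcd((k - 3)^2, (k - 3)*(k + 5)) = k - 3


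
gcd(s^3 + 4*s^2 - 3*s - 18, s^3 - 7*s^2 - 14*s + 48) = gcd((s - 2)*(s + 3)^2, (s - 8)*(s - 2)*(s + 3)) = s^2 + s - 6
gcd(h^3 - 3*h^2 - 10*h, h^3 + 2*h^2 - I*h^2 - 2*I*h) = h^2 + 2*h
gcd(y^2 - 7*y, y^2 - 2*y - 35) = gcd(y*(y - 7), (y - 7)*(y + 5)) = y - 7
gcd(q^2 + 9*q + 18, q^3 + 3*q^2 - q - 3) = q + 3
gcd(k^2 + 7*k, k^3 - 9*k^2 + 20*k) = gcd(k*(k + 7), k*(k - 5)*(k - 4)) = k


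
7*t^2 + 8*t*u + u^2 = (t + u)*(7*t + u)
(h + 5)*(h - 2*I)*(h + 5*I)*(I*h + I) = I*h^4 - 3*h^3 + 6*I*h^3 - 18*h^2 + 15*I*h^2 - 15*h + 60*I*h + 50*I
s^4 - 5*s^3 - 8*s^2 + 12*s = s*(s - 6)*(s - 1)*(s + 2)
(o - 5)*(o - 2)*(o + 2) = o^3 - 5*o^2 - 4*o + 20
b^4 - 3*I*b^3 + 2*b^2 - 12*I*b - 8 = (b - 2*I)^2*(b - I)*(b + 2*I)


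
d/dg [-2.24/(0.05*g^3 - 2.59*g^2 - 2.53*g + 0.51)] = (0.336*g^2 - 11.6032*g - 5.6672)/(0.05*g^3 - 2.59*g^2 - 2.53*g + 0.51)^2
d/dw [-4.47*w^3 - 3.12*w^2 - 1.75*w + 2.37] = -13.41*w^2 - 6.24*w - 1.75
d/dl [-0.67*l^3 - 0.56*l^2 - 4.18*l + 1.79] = -2.01*l^2 - 1.12*l - 4.18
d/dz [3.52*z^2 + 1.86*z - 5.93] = 7.04*z + 1.86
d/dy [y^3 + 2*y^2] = y*(3*y + 4)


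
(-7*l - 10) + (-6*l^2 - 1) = -6*l^2 - 7*l - 11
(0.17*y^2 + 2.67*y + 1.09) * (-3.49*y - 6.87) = -0.5933*y^3 - 10.4862*y^2 - 22.147*y - 7.4883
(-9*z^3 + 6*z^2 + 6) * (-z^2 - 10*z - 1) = 9*z^5 + 84*z^4 - 51*z^3 - 12*z^2 - 60*z - 6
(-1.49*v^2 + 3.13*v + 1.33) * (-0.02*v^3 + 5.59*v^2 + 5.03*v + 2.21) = 0.0298*v^5 - 8.3917*v^4 + 9.9754*v^3 + 19.8857*v^2 + 13.6072*v + 2.9393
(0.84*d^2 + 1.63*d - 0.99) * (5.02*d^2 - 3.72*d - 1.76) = 4.2168*d^4 + 5.0578*d^3 - 12.5118*d^2 + 0.814000000000001*d + 1.7424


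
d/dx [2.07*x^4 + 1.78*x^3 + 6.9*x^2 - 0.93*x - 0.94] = 8.28*x^3 + 5.34*x^2 + 13.8*x - 0.93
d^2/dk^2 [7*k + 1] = 0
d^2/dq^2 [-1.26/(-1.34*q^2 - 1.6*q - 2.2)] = (-4.524912*q^2 - 5.40288*q + 1.26*(2.68*q + 1.6)*(5.36*q + 3.2) - 7.42896)/(1.34*q^2 + 1.6*q + 2.2)^3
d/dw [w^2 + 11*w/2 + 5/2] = 2*w + 11/2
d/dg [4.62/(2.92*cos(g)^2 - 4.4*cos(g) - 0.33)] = (26.9808*cos(g) - 20.328)*sin(g)/(-2.92*cos(g)^2 + 4.4*cos(g) + 0.33)^2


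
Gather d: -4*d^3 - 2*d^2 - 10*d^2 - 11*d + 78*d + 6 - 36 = -4*d^3 - 12*d^2 + 67*d - 30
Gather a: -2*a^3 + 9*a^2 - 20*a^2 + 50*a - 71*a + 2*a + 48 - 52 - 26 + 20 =-2*a^3 - 11*a^2 - 19*a - 10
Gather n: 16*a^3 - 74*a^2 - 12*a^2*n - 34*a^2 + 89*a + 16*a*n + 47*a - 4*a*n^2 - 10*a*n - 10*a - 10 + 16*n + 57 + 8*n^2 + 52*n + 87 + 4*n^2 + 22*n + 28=16*a^3 - 108*a^2 + 126*a + n^2*(12 - 4*a) + n*(-12*a^2 + 6*a + 90) + 162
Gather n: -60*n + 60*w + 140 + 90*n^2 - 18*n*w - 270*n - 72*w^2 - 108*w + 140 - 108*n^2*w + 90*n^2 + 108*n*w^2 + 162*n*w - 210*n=n^2*(180 - 108*w) + n*(108*w^2 + 144*w - 540) - 72*w^2 - 48*w + 280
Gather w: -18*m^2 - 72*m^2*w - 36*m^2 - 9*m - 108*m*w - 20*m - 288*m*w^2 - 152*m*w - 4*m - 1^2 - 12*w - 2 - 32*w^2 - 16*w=-54*m^2 - 33*m + w^2*(-288*m - 32) + w*(-72*m^2 - 260*m - 28) - 3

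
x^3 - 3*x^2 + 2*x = x*(x - 2)*(x - 1)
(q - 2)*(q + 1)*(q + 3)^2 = q^4 + 5*q^3 + q^2 - 21*q - 18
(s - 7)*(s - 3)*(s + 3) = s^3 - 7*s^2 - 9*s + 63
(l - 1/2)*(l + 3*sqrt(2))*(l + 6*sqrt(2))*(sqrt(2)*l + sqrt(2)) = sqrt(2)*l^4 + sqrt(2)*l^3/2 + 18*l^3 + 9*l^2 + 71*sqrt(2)*l^2/2 - 9*l + 18*sqrt(2)*l - 18*sqrt(2)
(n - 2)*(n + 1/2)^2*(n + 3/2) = n^4 + n^3/2 - 13*n^2/4 - 25*n/8 - 3/4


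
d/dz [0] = 0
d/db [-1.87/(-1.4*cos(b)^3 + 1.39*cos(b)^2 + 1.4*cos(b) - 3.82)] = (7.854*cos(b)^2 - 5.1986*cos(b) - 2.618)*sin(b)/(-1.4*sin(b)^2*cos(b) + 1.39*sin(b)^2 + 2.43)^2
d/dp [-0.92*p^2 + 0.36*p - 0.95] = 0.36 - 1.84*p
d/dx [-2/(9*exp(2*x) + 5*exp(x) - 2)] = (36*exp(x) + 10)*exp(x)/(9*exp(2*x) + 5*exp(x) - 2)^2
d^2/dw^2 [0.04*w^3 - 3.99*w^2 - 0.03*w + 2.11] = 0.24*w - 7.98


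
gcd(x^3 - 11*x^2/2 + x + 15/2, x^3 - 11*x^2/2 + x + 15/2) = x^3 - 11*x^2/2 + x + 15/2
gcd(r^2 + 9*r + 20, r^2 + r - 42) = 1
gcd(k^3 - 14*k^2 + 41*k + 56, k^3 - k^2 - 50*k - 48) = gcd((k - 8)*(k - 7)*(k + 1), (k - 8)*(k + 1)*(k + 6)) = k^2 - 7*k - 8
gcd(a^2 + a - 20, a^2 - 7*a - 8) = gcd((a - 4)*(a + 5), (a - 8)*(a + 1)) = 1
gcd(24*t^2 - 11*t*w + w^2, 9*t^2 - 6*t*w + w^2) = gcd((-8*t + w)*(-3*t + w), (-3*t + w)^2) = 3*t - w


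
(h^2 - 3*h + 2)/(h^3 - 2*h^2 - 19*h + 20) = (h - 2)/(h^2 - h - 20)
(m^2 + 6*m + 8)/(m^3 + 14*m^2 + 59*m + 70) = (m + 4)/(m^2 + 12*m + 35)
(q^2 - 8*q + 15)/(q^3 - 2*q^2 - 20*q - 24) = (-q^2 + 8*q - 15)/(-q^3 + 2*q^2 + 20*q + 24)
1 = 1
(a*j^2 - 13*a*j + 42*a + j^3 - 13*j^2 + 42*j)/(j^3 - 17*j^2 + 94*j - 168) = (a + j)/(j - 4)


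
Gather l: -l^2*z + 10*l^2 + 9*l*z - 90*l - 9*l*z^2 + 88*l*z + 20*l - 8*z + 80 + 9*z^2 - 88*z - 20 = l^2*(10 - z) + l*(-9*z^2 + 97*z - 70) + 9*z^2 - 96*z + 60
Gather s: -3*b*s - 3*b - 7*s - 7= -3*b + s*(-3*b - 7) - 7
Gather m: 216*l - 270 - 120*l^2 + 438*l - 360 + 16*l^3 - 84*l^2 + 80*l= 16*l^3 - 204*l^2 + 734*l - 630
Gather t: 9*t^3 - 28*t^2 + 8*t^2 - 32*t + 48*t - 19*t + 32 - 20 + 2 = 9*t^3 - 20*t^2 - 3*t + 14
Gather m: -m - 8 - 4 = -m - 12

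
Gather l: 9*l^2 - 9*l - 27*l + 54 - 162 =9*l^2 - 36*l - 108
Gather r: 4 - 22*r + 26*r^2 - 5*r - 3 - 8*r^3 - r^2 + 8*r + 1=-8*r^3 + 25*r^2 - 19*r + 2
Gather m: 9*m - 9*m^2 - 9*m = -9*m^2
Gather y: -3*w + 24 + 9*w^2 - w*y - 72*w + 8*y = 9*w^2 - 75*w + y*(8 - w) + 24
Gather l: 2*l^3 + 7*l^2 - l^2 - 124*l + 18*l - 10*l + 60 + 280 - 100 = 2*l^3 + 6*l^2 - 116*l + 240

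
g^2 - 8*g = g*(g - 8)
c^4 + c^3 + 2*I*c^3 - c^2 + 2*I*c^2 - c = c*(c + I)*(-I*c + 1)*(I*c + I)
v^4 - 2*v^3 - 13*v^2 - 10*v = v*(v - 5)*(v + 1)*(v + 2)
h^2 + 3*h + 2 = (h + 1)*(h + 2)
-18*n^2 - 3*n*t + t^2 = (-6*n + t)*(3*n + t)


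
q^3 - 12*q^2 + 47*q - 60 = (q - 5)*(q - 4)*(q - 3)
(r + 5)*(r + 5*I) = r^2 + 5*r + 5*I*r + 25*I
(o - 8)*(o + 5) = o^2 - 3*o - 40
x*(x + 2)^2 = x^3 + 4*x^2 + 4*x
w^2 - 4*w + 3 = (w - 3)*(w - 1)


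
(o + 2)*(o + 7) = o^2 + 9*o + 14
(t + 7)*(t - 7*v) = t^2 - 7*t*v + 7*t - 49*v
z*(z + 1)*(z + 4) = z^3 + 5*z^2 + 4*z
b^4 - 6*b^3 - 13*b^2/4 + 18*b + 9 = (b - 6)*(b - 2)*(b + 1/2)*(b + 3/2)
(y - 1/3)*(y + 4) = y^2 + 11*y/3 - 4/3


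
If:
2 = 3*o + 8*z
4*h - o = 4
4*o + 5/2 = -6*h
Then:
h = 27/44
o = -17/11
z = 73/88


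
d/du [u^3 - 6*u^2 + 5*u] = 3*u^2 - 12*u + 5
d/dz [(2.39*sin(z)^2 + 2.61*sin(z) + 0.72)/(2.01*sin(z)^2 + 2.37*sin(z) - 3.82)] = (0.418199999999999*sin(z)^2 - 21.154*sin(z) - 11.6766)*cos(z)/(4.0401*sin(z)^4 + 9.5274*sin(z)^3 - 9.7395*sin(z)^2 - 18.1068*sin(z) + 14.5924)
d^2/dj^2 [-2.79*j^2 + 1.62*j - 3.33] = -5.58000000000000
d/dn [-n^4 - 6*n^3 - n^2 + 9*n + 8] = -4*n^3 - 18*n^2 - 2*n + 9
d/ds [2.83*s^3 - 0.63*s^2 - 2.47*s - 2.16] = 8.49*s^2 - 1.26*s - 2.47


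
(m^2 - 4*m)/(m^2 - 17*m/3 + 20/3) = 3*m/(3*m - 5)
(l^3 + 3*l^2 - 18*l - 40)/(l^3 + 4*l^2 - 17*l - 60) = (l + 2)/(l + 3)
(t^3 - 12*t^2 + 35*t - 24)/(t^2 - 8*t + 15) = (t^2 - 9*t + 8)/(t - 5)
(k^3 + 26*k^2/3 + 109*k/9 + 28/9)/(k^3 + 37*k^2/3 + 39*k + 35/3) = (k + 4/3)/(k + 5)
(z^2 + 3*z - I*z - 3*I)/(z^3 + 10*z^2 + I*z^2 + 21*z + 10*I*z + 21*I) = (z - I)/(z^2 + z*(7 + I) + 7*I)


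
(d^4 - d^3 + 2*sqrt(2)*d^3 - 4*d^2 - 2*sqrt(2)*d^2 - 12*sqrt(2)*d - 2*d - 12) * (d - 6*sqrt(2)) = d^5 - 4*sqrt(2)*d^4 - d^4 - 28*d^3 + 4*sqrt(2)*d^3 + 12*sqrt(2)*d^2 + 22*d^2 + 12*sqrt(2)*d + 132*d + 72*sqrt(2)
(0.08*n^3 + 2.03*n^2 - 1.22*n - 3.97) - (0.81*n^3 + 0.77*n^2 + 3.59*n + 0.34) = -0.73*n^3 + 1.26*n^2 - 4.81*n - 4.31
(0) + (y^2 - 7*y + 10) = y^2 - 7*y + 10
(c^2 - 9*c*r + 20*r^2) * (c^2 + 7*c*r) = c^4 - 2*c^3*r - 43*c^2*r^2 + 140*c*r^3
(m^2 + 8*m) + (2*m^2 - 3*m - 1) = 3*m^2 + 5*m - 1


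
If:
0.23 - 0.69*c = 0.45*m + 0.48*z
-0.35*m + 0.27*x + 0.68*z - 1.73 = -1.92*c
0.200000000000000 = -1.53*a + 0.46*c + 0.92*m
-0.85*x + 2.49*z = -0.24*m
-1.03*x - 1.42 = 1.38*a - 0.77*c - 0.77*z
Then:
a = -0.31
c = 0.84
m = -0.72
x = -0.38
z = -0.06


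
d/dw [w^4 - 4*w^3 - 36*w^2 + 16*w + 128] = 4*w^3 - 12*w^2 - 72*w + 16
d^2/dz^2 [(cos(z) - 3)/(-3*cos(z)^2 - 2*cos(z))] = 3*(-38*sin(z)^4/cos(z)^3 - 3*sin(z)^2 - 21 - 26/cos(z) + 36/cos(z)^2 + 46/cos(z)^3)/(3*cos(z) + 2)^3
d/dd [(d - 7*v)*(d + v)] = 2*d - 6*v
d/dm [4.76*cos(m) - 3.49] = -4.76*sin(m)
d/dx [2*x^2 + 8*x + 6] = 4*x + 8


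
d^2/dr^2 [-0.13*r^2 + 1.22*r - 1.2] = -0.260000000000000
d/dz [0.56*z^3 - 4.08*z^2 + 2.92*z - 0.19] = 1.68*z^2 - 8.16*z + 2.92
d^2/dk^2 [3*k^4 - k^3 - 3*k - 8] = 6*k*(6*k - 1)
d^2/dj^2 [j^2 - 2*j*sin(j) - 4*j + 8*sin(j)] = 2*j*sin(j) - 8*sin(j) - 4*cos(j) + 2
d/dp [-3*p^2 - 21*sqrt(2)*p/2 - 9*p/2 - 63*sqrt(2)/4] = -6*p - 21*sqrt(2)/2 - 9/2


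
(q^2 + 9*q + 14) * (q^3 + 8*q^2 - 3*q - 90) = q^5 + 17*q^4 + 83*q^3 - 5*q^2 - 852*q - 1260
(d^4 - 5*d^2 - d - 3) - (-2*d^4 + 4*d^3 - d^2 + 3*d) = 3*d^4 - 4*d^3 - 4*d^2 - 4*d - 3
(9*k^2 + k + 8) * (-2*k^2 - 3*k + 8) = -18*k^4 - 29*k^3 + 53*k^2 - 16*k + 64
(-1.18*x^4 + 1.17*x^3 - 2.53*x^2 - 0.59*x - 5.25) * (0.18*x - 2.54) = -0.2124*x^5 + 3.2078*x^4 - 3.4272*x^3 + 6.32*x^2 + 0.5536*x + 13.335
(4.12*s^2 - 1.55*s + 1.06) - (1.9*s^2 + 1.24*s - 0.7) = 2.22*s^2 - 2.79*s + 1.76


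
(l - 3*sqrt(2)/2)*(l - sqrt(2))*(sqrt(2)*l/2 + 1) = sqrt(2)*l^3/2 - 3*l^2/2 - sqrt(2)*l + 3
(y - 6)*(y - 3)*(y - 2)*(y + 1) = y^4 - 10*y^3 + 25*y^2 - 36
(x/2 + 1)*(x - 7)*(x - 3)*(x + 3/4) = x^4/2 - 29*x^3/8 - 5*x^2/2 + 171*x/8 + 63/4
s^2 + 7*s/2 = s*(s + 7/2)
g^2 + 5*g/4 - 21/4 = (g - 7/4)*(g + 3)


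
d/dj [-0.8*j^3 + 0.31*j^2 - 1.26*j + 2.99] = -2.4*j^2 + 0.62*j - 1.26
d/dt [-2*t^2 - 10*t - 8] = -4*t - 10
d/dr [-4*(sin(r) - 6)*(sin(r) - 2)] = 8*(4 - sin(r))*cos(r)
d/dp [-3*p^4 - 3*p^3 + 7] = p^2*(-12*p - 9)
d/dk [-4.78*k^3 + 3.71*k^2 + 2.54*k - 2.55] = -14.34*k^2 + 7.42*k + 2.54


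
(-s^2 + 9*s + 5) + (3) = -s^2 + 9*s + 8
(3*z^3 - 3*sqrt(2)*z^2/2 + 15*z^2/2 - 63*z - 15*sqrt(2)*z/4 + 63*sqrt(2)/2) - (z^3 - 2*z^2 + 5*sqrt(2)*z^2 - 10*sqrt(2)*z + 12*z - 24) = 2*z^3 - 13*sqrt(2)*z^2/2 + 19*z^2/2 - 75*z + 25*sqrt(2)*z/4 + 24 + 63*sqrt(2)/2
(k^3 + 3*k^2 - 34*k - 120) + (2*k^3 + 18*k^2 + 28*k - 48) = 3*k^3 + 21*k^2 - 6*k - 168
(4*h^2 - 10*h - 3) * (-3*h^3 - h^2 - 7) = -12*h^5 + 26*h^4 + 19*h^3 - 25*h^2 + 70*h + 21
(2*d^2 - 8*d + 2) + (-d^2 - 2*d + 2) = d^2 - 10*d + 4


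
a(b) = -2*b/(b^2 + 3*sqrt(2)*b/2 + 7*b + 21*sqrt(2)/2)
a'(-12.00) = 0.11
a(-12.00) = 0.49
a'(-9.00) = 0.70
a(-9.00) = 1.31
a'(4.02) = 0.00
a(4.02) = -0.12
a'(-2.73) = -2.19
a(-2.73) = -2.10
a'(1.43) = -0.03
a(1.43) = -0.10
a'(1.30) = -0.03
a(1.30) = -0.09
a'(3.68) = 0.00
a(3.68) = -0.12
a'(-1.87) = -13.66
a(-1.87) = 2.90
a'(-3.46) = -0.26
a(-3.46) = -1.46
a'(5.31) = 0.00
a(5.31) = -0.12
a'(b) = -2*b*(-2*b - 7 - 3*sqrt(2)/2)/(b^2 + 3*sqrt(2)*b/2 + 7*b + 21*sqrt(2)/2)^2 - 2/(b^2 + 3*sqrt(2)*b/2 + 7*b + 21*sqrt(2)/2)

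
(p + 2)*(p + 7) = p^2 + 9*p + 14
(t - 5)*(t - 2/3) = t^2 - 17*t/3 + 10/3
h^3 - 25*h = h*(h - 5)*(h + 5)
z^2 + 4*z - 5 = (z - 1)*(z + 5)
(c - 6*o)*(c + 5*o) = c^2 - c*o - 30*o^2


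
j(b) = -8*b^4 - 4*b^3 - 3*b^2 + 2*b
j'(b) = -32*b^3 - 12*b^2 - 6*b + 2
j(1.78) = -108.81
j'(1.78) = -227.17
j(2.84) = -630.57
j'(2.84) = -844.83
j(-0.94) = -7.45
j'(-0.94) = 23.62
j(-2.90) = -499.30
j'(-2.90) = 698.93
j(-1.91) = -93.36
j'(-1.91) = 192.65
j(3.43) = -1297.15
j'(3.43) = -1451.07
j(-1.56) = -42.61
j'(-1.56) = 103.64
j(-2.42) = -240.10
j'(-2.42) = 399.76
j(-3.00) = -573.00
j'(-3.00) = 776.00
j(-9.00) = -49833.00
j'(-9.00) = 22412.00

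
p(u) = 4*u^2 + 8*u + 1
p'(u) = 8*u + 8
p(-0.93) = -2.98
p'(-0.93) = 0.56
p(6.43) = 217.82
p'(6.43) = 59.44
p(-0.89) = -2.95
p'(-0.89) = 0.88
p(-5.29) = 70.62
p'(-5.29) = -34.32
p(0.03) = 1.24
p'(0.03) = 8.24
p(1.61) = 24.25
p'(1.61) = 20.88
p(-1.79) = -0.50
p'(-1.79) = -6.32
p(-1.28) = -2.69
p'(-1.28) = -2.24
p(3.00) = 61.00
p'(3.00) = 32.00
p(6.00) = 193.00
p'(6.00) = 56.00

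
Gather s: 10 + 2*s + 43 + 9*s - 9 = 11*s + 44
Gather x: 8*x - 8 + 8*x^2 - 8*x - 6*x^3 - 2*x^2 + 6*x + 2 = -6*x^3 + 6*x^2 + 6*x - 6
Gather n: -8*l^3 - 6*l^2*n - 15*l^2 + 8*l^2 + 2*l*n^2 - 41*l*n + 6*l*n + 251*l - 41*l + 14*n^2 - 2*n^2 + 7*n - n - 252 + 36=-8*l^3 - 7*l^2 + 210*l + n^2*(2*l + 12) + n*(-6*l^2 - 35*l + 6) - 216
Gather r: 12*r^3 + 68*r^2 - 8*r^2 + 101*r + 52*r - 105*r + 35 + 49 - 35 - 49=12*r^3 + 60*r^2 + 48*r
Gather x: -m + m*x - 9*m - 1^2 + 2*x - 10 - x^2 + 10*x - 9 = -10*m - x^2 + x*(m + 12) - 20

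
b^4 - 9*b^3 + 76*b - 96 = (b - 8)*(b - 2)^2*(b + 3)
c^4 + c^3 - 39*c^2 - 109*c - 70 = (c - 7)*(c + 1)*(c + 2)*(c + 5)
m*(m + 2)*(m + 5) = m^3 + 7*m^2 + 10*m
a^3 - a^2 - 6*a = a*(a - 3)*(a + 2)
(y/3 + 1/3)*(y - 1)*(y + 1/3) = y^3/3 + y^2/9 - y/3 - 1/9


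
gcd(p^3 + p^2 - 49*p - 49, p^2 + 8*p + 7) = p^2 + 8*p + 7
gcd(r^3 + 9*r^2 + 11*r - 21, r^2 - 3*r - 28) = 1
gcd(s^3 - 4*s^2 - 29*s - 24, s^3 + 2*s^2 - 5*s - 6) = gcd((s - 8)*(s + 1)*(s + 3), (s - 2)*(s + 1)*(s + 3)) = s^2 + 4*s + 3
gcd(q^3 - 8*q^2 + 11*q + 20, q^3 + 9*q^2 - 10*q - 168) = q - 4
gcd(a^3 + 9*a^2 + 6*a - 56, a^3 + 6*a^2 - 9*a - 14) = a^2 + 5*a - 14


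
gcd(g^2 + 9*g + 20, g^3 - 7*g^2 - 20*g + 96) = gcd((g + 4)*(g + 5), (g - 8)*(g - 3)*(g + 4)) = g + 4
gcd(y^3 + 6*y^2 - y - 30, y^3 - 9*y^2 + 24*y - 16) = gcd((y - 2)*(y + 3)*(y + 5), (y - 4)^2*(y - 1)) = 1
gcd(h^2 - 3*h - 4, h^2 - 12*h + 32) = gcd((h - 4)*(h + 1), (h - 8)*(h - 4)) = h - 4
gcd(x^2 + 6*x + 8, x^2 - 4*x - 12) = x + 2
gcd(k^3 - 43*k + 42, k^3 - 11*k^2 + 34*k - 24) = k^2 - 7*k + 6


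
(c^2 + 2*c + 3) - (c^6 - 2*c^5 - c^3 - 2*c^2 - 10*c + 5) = -c^6 + 2*c^5 + c^3 + 3*c^2 + 12*c - 2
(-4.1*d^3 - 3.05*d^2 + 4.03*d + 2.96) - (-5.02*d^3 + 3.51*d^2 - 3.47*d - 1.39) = 0.92*d^3 - 6.56*d^2 + 7.5*d + 4.35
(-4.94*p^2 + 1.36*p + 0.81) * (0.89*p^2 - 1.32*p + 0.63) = -4.3966*p^4 + 7.7312*p^3 - 4.1865*p^2 - 0.2124*p + 0.5103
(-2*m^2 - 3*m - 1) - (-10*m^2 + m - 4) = 8*m^2 - 4*m + 3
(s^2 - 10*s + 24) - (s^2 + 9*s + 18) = 6 - 19*s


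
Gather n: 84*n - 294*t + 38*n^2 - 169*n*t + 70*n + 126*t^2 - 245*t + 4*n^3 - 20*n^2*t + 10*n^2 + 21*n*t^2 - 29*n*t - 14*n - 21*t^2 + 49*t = 4*n^3 + n^2*(48 - 20*t) + n*(21*t^2 - 198*t + 140) + 105*t^2 - 490*t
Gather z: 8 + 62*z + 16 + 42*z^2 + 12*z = 42*z^2 + 74*z + 24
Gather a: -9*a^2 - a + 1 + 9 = -9*a^2 - a + 10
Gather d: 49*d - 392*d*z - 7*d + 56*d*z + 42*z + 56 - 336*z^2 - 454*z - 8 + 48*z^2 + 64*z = d*(42 - 336*z) - 288*z^2 - 348*z + 48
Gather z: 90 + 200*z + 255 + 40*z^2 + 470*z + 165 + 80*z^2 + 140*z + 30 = 120*z^2 + 810*z + 540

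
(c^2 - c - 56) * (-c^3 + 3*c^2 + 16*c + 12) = -c^5 + 4*c^4 + 69*c^3 - 172*c^2 - 908*c - 672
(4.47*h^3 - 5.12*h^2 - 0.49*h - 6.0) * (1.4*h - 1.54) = 6.258*h^4 - 14.0518*h^3 + 7.1988*h^2 - 7.6454*h + 9.24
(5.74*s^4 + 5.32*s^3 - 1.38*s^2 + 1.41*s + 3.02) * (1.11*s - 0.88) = 6.3714*s^5 + 0.854*s^4 - 6.2134*s^3 + 2.7795*s^2 + 2.1114*s - 2.6576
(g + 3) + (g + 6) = 2*g + 9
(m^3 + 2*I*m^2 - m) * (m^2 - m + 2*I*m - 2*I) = m^5 - m^4 + 4*I*m^4 - 5*m^3 - 4*I*m^3 + 5*m^2 - 2*I*m^2 + 2*I*m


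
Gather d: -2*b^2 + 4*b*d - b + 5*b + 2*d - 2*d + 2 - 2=-2*b^2 + 4*b*d + 4*b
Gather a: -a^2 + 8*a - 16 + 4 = -a^2 + 8*a - 12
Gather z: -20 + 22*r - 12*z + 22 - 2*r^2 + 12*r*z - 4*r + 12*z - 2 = -2*r^2 + 12*r*z + 18*r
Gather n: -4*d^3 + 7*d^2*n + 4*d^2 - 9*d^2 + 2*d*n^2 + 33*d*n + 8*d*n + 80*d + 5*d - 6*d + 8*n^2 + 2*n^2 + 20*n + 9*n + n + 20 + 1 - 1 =-4*d^3 - 5*d^2 + 79*d + n^2*(2*d + 10) + n*(7*d^2 + 41*d + 30) + 20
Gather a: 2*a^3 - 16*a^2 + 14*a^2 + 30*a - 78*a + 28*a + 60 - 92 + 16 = 2*a^3 - 2*a^2 - 20*a - 16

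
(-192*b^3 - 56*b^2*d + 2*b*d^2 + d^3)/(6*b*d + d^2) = -32*b^2/d - 4*b + d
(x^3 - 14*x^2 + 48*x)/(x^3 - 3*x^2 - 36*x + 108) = x*(x - 8)/(x^2 + 3*x - 18)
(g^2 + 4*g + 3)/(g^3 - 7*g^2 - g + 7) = (g + 3)/(g^2 - 8*g + 7)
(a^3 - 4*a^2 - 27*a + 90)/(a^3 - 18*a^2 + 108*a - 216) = (a^2 + 2*a - 15)/(a^2 - 12*a + 36)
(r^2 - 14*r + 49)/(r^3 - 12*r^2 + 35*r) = (r - 7)/(r*(r - 5))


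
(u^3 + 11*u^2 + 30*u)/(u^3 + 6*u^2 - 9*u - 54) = u*(u + 5)/(u^2 - 9)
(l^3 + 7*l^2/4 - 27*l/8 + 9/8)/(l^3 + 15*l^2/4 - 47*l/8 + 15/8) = (l + 3)/(l + 5)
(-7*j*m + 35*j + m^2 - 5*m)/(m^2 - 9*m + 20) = (-7*j + m)/(m - 4)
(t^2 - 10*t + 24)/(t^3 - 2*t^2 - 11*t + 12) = (t - 6)/(t^2 + 2*t - 3)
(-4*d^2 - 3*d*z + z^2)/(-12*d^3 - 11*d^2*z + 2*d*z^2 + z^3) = (-4*d + z)/(-12*d^2 + d*z + z^2)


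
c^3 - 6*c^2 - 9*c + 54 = (c - 6)*(c - 3)*(c + 3)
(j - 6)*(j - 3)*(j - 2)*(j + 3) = j^4 - 8*j^3 + 3*j^2 + 72*j - 108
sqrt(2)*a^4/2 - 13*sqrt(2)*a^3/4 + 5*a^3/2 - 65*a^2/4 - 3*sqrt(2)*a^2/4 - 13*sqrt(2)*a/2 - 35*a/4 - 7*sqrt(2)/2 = (a - 7)*(a + 1/2)*(a + 2*sqrt(2))*(sqrt(2)*a/2 + 1/2)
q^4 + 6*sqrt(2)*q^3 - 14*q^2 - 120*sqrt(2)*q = q*(q - 3*sqrt(2))*(q + 4*sqrt(2))*(q + 5*sqrt(2))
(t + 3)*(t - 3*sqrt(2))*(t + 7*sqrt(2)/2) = t^3 + sqrt(2)*t^2/2 + 3*t^2 - 21*t + 3*sqrt(2)*t/2 - 63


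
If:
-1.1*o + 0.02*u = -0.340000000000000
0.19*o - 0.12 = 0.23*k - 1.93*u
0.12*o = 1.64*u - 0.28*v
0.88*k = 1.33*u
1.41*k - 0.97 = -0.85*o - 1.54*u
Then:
No Solution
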